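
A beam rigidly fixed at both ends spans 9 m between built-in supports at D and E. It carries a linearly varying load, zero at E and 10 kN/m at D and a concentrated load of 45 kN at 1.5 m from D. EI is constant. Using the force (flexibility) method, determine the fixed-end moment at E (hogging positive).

M_E = 36.38 kN·m

Take the two fixed-end moments M_D, M_E as redundants; the released structure is the simple span DE.
On the primary (simply-supported) span, the end slopes from the loading are:
  at D: triangular load, peak 10: w₀L³/(45EI) = 162/EI
  at E: triangular load, peak 10: 7w₀L³/(360EI) = 141.8/EI
  at D: point load 45 at a = 1.5: Pab(L + b)/(6LEI) = 154.7/EI
  at E: point load 45 at a = 1.5: Pab(L + a)/(6LEI) = 98.44/EI
  θ_D0 = 316.7/EI,  θ_E0 = 240.2/EI
Flexibility coefficients: a unit moment at one end gives L/(3EI) there and L/(6EI) at the far end, so f₁₁ = f₂₂ = 3/EI and f₁₂ = f₂₁ = 1.5/EI.
Compatibility — zero rotation at each built-in end:
  3 M_D + 1.5 M_E = 316.7
  1.5 M_D + 3 M_E = 240.2
Solving the pair gives M_D = 87.38 kN·m and M_E = 36.38 kN·m (hogging).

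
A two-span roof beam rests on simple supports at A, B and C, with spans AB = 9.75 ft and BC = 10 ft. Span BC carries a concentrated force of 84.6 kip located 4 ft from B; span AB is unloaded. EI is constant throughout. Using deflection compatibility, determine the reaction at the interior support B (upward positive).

Take M_B as the redundant. Released structure: two simple spans AB and BC with a hinge at B.
Discontinuity in slope at B on the released structure — sum the simple-span end rotations:
  span BC: point load 84.6 at a = 4: Pab(L + b)/(6LEI) = 541.4/EI
  relative rotation θ_0 = (0 + 541.4)/EI = 541.4/EI
A unit hogging moment at B produces rotation L₁/(3EI) + L₂/(3EI) = 6.583/EI.
Slope continuity at B: θ_0 = M_B·6.583/EI, so M_B = 541.4/6.583 = 82.24 kip·ft (hogging).
Span AB, ΣM about A with M_B applied at B: R_B^{AB}·9.75 = 0 + 82.24, so R_B^{AB} = 8.435 kip and R_A = 0 − 8.435 = -8.435 kip.
Span BC, ΣM about C: R_B^{BC}·10 = 507.6 + 82.24, so R_B^{BC} = 58.98 kip and R_C = 84.6 − 58.98 = 25.62 kip.
R_B = 8.435 + 58.98 = 67.42 kip.

R_B = 67.42 kip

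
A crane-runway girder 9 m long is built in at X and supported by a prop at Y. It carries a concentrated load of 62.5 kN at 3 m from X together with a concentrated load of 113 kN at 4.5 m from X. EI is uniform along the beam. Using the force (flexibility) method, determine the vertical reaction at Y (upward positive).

R_Y = 44.57 kN

Take the reaction at Y as the redundant and release it; the primary structure is a cantilever fixed at X.
Deflection at Y on the released cantilever, summing each load's contribution:
  point load 62.5 at a = 3: Pa²(3L − a)/(6EI) = 2250/EI
  point load 113 at a = 4.5: Pa²(3L − a)/(6EI) = 8581/EI
  δ_0 = 10831/EI
Flexibility coefficient — unit upward force at Y: δ_{YY} = L³/(3EI) = 243/EI.
Compatibility at Y: δ_0 − R_Y·δ_{YY} = 0, so R_Y = 10831/243 = 44.57 kN.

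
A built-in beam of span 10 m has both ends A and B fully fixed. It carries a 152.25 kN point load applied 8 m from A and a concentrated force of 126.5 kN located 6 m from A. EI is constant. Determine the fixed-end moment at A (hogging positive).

M_A = 170.2 kN·m

Take the two fixed-end moments M_A, M_B as redundants; the released structure is the simple span AB.
End rotations of the released simple span under the applied load (×1/EI):
  at A: point load 152.25 at a = 8: Pab(L + b)/(6LEI) = 487.2/EI
  at B: point load 152.25 at a = 8: Pab(L + a)/(6LEI) = 730.8/EI
  at A: point load 126.5 at a = 6: Pab(L + b)/(6LEI) = 708.4/EI
  at B: point load 126.5 at a = 6: Pab(L + a)/(6LEI) = 809.6/EI
  θ_A0 = 1196/EI,  θ_B0 = 1540/EI
Flexibility coefficients: a unit moment at one end gives L/(3EI) there and L/(6EI) at the far end, so f₁₁ = f₂₂ = 3.333/EI and f₁₂ = f₂₁ = 1.667/EI.
Compatibility — zero rotation at each built-in end:
  3.333 M_A + 1.667 M_B = 1196
  1.667 M_A + 3.333 M_B = 1540
Solving the pair gives M_A = 170.2 kN·m and M_B = 377 kN·m (hogging).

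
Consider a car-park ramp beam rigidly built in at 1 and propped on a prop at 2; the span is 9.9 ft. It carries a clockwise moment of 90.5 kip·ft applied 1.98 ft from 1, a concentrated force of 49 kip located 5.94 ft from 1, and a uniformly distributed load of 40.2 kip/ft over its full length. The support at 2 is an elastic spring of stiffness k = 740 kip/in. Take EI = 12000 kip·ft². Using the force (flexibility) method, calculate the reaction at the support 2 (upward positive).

R_2 = 174.6 kip

Remove the prop at 2; the released (primary) structure is a cantilever built in at 1.
Free-end deflection of the primary structure under the applied loading (downward +):
  clockwise couple 90.5 at a = 1.98: M₀a(2L − a)/(2EI) = 1597/EI
  point load 49 at a = 5.94: Pa²(3L − a)/(6EI) = 6846/EI
  UDL 40.2: wL⁴/(8EI) = 48270/EI
  δ_0 = 56713/EI
Tip deflection under a unit load at 2: L³/(3EI) = 323.4/EI.
With EI = 12000 kip·ft²: δ_0 = 4.7261 ft and δ_{22} = 0.026953 ft/kip.
Compatibility — the spring shortens by R_2/k under the reaction it provides: δ_0 − R_2·δ_{22} = R_2/k. With 1/k = 1/(740×12) ft/kip = 0.000113 ft/kip, R_2 = δ_0 / (δ_{22} + 1/k) = 4.7261 / (0.026953 + 0.000113) = 174.6 kip.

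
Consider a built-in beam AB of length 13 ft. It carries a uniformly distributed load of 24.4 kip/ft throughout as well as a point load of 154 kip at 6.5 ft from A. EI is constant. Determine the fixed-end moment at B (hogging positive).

Take the two fixed-end moments M_A, M_B as redundants; the released structure is the simple span AB.
End rotations of the released simple span under the applied load (×1/EI):
  at A: UDL 24.4: wL³/(24EI) = 2234/EI
  at B: UDL 24.4: wL³/(24EI) = 2234/EI
  at A: point load 154 at a = 6.5: Pab(L + b)/(6LEI) = 1627/EI
  at B: point load 154 at a = 6.5: Pab(L + a)/(6LEI) = 1627/EI
  θ_A0 = 3860/EI,  θ_B0 = 3860/EI
Flexibility coefficients: a unit moment at one end gives L/(3EI) there and L/(6EI) at the far end, so f₁₁ = f₂₂ = 4.333/EI and f₁₂ = f₂₁ = 2.167/EI.
Compatibility — zero rotation at each built-in end:
  4.333 M_A + 2.167 M_B = 3860
  2.167 M_A + 4.333 M_B = 3860
Solving the pair gives M_A = 593.9 kip·ft and M_B = 593.9 kip·ft (hogging).

M_B = 593.9 kip·ft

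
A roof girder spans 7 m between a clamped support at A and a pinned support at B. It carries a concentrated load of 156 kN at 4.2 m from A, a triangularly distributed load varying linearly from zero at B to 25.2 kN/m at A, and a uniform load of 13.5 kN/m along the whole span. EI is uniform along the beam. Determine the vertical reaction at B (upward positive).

Take the reaction at B as the redundant and release it; the primary structure is a cantilever fixed at A.
Downward deflection at the released point B due to the loads:
  point load 156 at a = 4.2: Pa²(3L − a)/(6EI) = 7705/EI
  triangular load, peak 25.2 at the fixed end: w₀L⁴/(30EI) = 2017/EI
  UDL 13.5: wL⁴/(8EI) = 4052/EI
  δ_0 = 13774/EI
Tip deflection under a unit load at B: L³/(3EI) = 114.3/EI.
Compatibility at B: δ_0 − R_B·δ_{BB} = 0, so R_B = 13774/114.3 = 120.5 kN.

R_B = 120.5 kN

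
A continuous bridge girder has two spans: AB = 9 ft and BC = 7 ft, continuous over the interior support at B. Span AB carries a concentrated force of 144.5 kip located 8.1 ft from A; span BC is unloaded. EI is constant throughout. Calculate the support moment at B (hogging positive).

Take M_B as the redundant. Released structure: two simple spans AB and BC with a hinge at B.
Rotations at B on the released spans (each span's end-slope, ×1/EI):
  span AB: point load 144.5 at a = 8.1: Pab(L + a)/(6LEI) = 333.6/EI
  relative rotation θ_0 = (333.6 + 0)/EI = 333.6/EI
A unit hogging moment at B produces rotation L₁/(3EI) + L₂/(3EI) = 5.333/EI.
Slope continuity at B: θ_0 = M_B·5.333/EI, so M_B = 333.6/5.333 = 62.55 kip·ft (hogging).

M_B = 62.55 kip·ft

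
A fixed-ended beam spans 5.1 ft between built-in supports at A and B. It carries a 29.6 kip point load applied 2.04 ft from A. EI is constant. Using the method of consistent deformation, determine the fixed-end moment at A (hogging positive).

M_A = 21.74 kip·ft

Release both end moments; the primary structure is a simply-supported span AB with redundants M_A and M_B.
Simple-span end rotations at A and B under the given loads:
  at A: point load 29.6 at a = 2.04: Pab(L + b)/(6LEI) = 49.27/EI
  at B: point load 29.6 at a = 2.04: Pab(L + a)/(6LEI) = 43.11/EI
  θ_A0 = 49.27/EI,  θ_B0 = 43.11/EI
Flexibility coefficients: a unit moment at one end gives L/(3EI) there and L/(6EI) at the far end, so f₁₁ = f₂₂ = 1.7/EI and f₁₂ = f₂₁ = 0.85/EI.
Compatibility — zero rotation at each built-in end:
  1.7 M_A + 0.85 M_B = 49.27
  0.85 M_A + 1.7 M_B = 43.11
Solving the pair gives M_A = 21.74 kip·ft and M_B = 14.49 kip·ft (hogging).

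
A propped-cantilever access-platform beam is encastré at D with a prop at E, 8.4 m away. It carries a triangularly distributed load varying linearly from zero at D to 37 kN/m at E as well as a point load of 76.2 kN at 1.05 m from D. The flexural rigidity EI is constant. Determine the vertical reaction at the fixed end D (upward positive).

Take the reaction at E as the redundant and release it; the primary structure is a cantilever fixed at D.
Primary-structure tip deflection at E by superposition:
  triangular load, peak 37 at the free end: 11w₀L⁴/(120EI) = 16886/EI
  point load 76.2 at a = 1.05: Pa²(3L − a)/(6EI) = 338.1/EI
  δ_0 = 17224/EI
Tip deflection under a unit load at E: L³/(3EI) = 197.6/EI.
The prop prevents deflection at E: R_E = δ_0/δ_{EE} = 17224/197.6 = 87.18 kN.
Vertical equilibrium: R_D = ΣP − R_E = 231.6 − 87.18 = 144.4 kN.

R_D = 144.4 kN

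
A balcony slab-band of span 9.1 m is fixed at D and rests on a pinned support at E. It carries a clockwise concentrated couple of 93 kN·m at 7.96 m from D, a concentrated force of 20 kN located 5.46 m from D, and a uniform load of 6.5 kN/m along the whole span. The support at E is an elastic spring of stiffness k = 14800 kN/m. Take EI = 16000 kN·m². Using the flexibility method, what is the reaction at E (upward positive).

Remove the prop at E; the released (primary) structure is a cantilever built in at D.
Primary-structure tip deflection at E by superposition:
  clockwise couple 93 at a = 7.96: M₀a(2L − a)/(2EI) = 3790/EI
  point load 20 at a = 5.46: Pa²(3L − a)/(6EI) = 2170/EI
  UDL 6.5: wL⁴/(8EI) = 5572/EI
  δ_0 = 11532/EI
Tip deflection under a unit load at E: L³/(3EI) = 251.2/EI.
With EI = 16000 kN·m²: δ_0 = 0.72076 m and δ_{EE} = 0.015699 m/kN.
Compatibility — the spring shortens by R_E/k under the reaction it provides: δ_0 − R_E·δ_{EE} = R_E/k. With 1/k = 0.000068 m/kN, R_E = δ_0 / (δ_{EE} + 1/k) = 0.72076 / (0.015699 + 0.000068) = 45.71 kN.

R_E = 45.71 kN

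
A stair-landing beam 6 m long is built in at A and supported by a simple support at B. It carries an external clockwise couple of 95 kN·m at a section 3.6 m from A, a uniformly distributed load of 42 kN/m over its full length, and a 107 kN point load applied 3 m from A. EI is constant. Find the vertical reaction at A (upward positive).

R_A = 211.1 kN

Take the reaction at B as the redundant and release it; the primary structure is a cantilever fixed at A.
Downward deflection at the released point B due to the loads:
  clockwise couple 95 at a = 3.6: M₀a(2L − a)/(2EI) = 1436/EI
  UDL 42: wL⁴/(8EI) = 6804/EI
  point load 107 at a = 3: Pa²(3L − a)/(6EI) = 2408/EI
  δ_0 = 10648/EI
Flexibility coefficient — unit upward force at B: δ_{BB} = L³/(3EI) = 72/EI.
Compatibility at B: δ_0 − R_B·δ_{BB} = 0, so R_B = 10648/72 = 147.9 kN.
Vertical equilibrium: R_A = ΣP − R_B = 359 − 147.9 = 211.1 kN.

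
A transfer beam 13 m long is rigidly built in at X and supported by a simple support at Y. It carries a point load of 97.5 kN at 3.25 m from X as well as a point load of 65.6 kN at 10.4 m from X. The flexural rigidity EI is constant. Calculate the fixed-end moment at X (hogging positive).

M_X = 289.8 kN·m

Remove the prop at Y; the released (primary) structure is a cantilever built in at X.
Free-end deflection of the primary structure under the applied loading (downward +):
  point load 97.5 at a = 3.25: Pa²(3L − a)/(6EI) = 6136/EI
  point load 65.6 at a = 10.4: Pa²(3L − a)/(6EI) = 33821/EI
  δ_0 = 39957/EI
Flexibility coefficient — unit upward force at Y: δ_{YY} = L³/(3EI) = 732.3/EI.
The prop prevents deflection at Y: R_Y = δ_0/δ_{YY} = 39957/732.3 = 54.56 kN.
Moment equilibrium about X: M_X = Σ(load moments about X) − R_Y·L = 999.1 − 54.56×13 = 289.8 kN·m.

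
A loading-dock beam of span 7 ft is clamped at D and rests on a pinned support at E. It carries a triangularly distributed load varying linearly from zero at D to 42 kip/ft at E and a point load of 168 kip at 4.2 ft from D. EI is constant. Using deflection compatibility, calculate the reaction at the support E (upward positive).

R_E = 153.4 kip

Choose R_E as the redundant. The primary structure is the cantilever fixed at D.
Deflection at E on the released cantilever, summing each load's contribution:
  triangular load, peak 42 at the free end: 11w₀L⁴/(120EI) = 9244/EI
  point load 168 at a = 4.2: Pa²(3L − a)/(6EI) = 8298/EI
  δ_0 = 17542/EI
Tip deflection under a unit load at E: L³/(3EI) = 114.3/EI.
The prop prevents deflection at E: R_E = δ_0/δ_{EE} = 17542/114.3 = 153.4 kip.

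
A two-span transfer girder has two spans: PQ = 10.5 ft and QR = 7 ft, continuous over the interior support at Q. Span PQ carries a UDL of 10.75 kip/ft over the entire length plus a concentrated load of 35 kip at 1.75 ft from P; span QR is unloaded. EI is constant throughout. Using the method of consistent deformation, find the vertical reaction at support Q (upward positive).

Take M_Q as the redundant. Released structure: two simple spans PQ and QR with a hinge at Q.
Rotations at Q on the released spans (each span's end-slope, ×1/EI):
  span PQ: UDL 10.75: wL³/(24EI) = 518.5/EI
  span PQ: point load 35 at a = 1.75: Pab(L + a)/(6LEI) = 104.2/EI
  relative rotation θ_0 = (622.7 + 0)/EI = 622.7/EI
A unit hogging moment at Q produces rotation L₁/(3EI) + L₂/(3EI) = 5.833/EI.
Compatibility: M_Q·(L₁+L₂)/(3EI) = θ_0, giving M_Q = 106.8 kip·ft (hogging).
Span PQ, ΣM about P with M_Q applied at Q: R_Q^{PQ}·10.5 = 653.8 + 106.8, so R_Q^{PQ} = 72.44 kip and R_P = 147.9 − 72.44 = 75.44 kip.
Span QR, ΣM about R: R_Q^{QR}·7 = 0 + 106.8, so R_Q^{QR} = 15.25 kip and R_R = 0 − 15.25 = -15.25 kip.
R_Q = 72.44 + 15.25 = 87.69 kip.

R_Q = 87.69 kip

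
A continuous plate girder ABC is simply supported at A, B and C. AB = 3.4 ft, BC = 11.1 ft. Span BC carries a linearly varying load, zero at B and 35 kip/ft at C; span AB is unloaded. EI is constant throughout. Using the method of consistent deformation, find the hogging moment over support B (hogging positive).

Insert a hinge at B; M_B is the redundant, and each span becomes simply supported.
End slopes at the hinge B, treating each span as simply supported:
  span BC: triangular load, peak 35: 7w₀L³/(360EI) = 930.7/EI
  relative rotation θ_0 = (0 + 930.7)/EI = 930.7/EI
A unit hogging moment at B produces rotation L₁/(3EI) + L₂/(3EI) = 4.833/EI.
Slope continuity at B: θ_0 = M_B·4.833/EI, so M_B = 930.7/4.833 = 192.6 kip·ft (hogging).

M_B = 192.6 kip·ft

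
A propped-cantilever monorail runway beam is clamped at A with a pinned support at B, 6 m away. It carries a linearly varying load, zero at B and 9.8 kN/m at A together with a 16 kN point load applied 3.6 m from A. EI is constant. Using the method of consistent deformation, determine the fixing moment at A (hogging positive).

Remove the prop at B; the released (primary) structure is a cantilever built in at A.
Primary-structure tip deflection at B by superposition:
  triangular load, peak 9.8 at the fixed end: w₀L⁴/(30EI) = 423.4/EI
  point load 16 at a = 3.6: Pa²(3L − a)/(6EI) = 497.7/EI
  δ_0 = 921/EI
Flexibility coefficient — unit upward force at B: δ_{BB} = L³/(3EI) = 72/EI.
The prop prevents deflection at B: R_B = δ_0/δ_{BB} = 921/72 = 12.79 kN.
Moment equilibrium about A: M_A = Σ(load moments about A) − R_B·L = 116.4 − 12.79×6 = 39.65 kN·m.

M_A = 39.65 kN·m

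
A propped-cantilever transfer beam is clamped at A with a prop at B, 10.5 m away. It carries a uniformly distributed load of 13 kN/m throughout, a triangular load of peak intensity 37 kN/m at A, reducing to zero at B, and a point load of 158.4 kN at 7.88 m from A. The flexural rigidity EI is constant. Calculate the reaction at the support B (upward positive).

R_B = 190.4 kN

Remove the prop at B; the released (primary) structure is a cantilever built in at A.
Primary-structure tip deflection at B by superposition:
  UDL 13: wL⁴/(8EI) = 19752/EI
  triangular load, peak 37 at the fixed end: w₀L⁴/(30EI) = 14991/EI
  point load 158.4 at a = 7.88: Pa²(3L − a)/(6EI) = 38720/EI
  δ_0 = 73463/EI
Flexibility coefficient — unit upward force at B: δ_{BB} = L³/(3EI) = 385.9/EI.
The prop prevents deflection at B: R_B = δ_0/δ_{BB} = 73463/385.9 = 190.4 kN.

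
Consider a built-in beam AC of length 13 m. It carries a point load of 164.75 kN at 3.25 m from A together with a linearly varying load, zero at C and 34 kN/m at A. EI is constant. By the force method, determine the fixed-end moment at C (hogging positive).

Take the two fixed-end moments M_A, M_C as redundants; the released structure is the simple span AC.
On the primary (simply-supported) span, the end slopes from the loading are:
  at A: point load 164.75 at a = 3.25: Pab(L + b)/(6LEI) = 1523/EI
  at C: point load 164.75 at a = 3.25: Pab(L + a)/(6LEI) = 1088/EI
  at A: triangular load, peak 34: w₀L³/(45EI) = 1660/EI
  at C: triangular load, peak 34: 7w₀L³/(360EI) = 1452/EI
  θ_A0 = 3183/EI,  θ_C0 = 2540/EI
Flexibility coefficients: a unit moment at one end gives L/(3EI) there and L/(6EI) at the far end, so f₁₁ = f₂₂ = 4.333/EI and f₁₂ = f₂₁ = 2.167/EI.
Compatibility — zero rotation at each built-in end:
  4.333 M_A + 2.167 M_C = 3183
  2.167 M_A + 4.333 M_C = 2540
Solving the pair gives M_A = 588.5 kN·m and M_C = 291.9 kN·m (hogging).

M_C = 291.9 kN·m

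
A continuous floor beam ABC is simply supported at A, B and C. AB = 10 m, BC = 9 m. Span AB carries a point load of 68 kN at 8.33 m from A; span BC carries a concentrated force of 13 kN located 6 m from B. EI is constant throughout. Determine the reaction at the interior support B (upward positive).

Insert a hinge at B; M_B is the redundant, and each span becomes simply supported.
Rotations at B on the released spans (each span's end-slope, ×1/EI):
  span AB: point load 68 at a = 8.33: Pab(L + a)/(6LEI) = 289/EI
  span BC: point load 13 at a = 6: Pab(L + b)/(6LEI) = 52/EI
  relative rotation θ_0 = (289 + 52)/EI = 341/EI
A unit hogging moment at B produces rotation L₁/(3EI) + L₂/(3EI) = 6.333/EI.
Slope continuity at B: θ_0 = M_B·6.333/EI, so M_B = 341/6.333 = 53.84 kN·m (hogging).
Span AB, ΣM about A with M_B applied at B: R_B^{AB}·10 = 566.4 + 53.84, so R_B^{AB} = 62.03 kN and R_A = 68 − 62.03 = 5.972 kN.
Span BC, ΣM about C: R_B^{BC}·9 = 39 + 53.84, so R_B^{BC} = 10.32 kN and R_C = 13 − 10.32 = 2.684 kN.
R_B = 62.03 + 10.32 = 72.34 kN.

R_B = 72.34 kN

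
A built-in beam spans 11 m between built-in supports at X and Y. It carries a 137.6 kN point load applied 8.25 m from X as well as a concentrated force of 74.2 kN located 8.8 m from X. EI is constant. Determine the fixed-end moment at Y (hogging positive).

M_Y = 317.3 kN·m

Take the two fixed-end moments M_X, M_Y as redundants; the released structure is the simple span XY.
Simple-span end rotations at X and Y under the given loads:
  at X: point load 137.6 at a = 8.25: Pab(L + b)/(6LEI) = 650.4/EI
  at Y: point load 137.6 at a = 8.25: Pab(L + a)/(6LEI) = 910.5/EI
  at X: point load 74.2 at a = 8.8: Pab(L + b)/(6LEI) = 287.3/EI
  at Y: point load 74.2 at a = 8.8: Pab(L + a)/(6LEI) = 431/EI
  θ_X0 = 937.7/EI,  θ_Y0 = 1341/EI
Flexibility coefficients: a unit moment at one end gives L/(3EI) there and L/(6EI) at the far end, so f₁₁ = f₂₂ = 3.667/EI and f₁₂ = f₂₁ = 1.833/EI.
Compatibility — zero rotation at each built-in end:
  3.667 M_X + 1.833 M_Y = 937.7
  1.833 M_X + 3.667 M_Y = 1341
Solving the pair gives M_X = 97.07 kN·m and M_Y = 317.3 kN·m (hogging).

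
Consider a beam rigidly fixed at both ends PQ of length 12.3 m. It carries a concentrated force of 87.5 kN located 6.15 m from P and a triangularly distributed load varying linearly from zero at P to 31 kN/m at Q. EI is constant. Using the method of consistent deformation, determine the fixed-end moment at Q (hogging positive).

M_Q = 369 kN·m

Take the two fixed-end moments M_P, M_Q as redundants; the released structure is the simple span PQ.
On the primary (simply-supported) span, the end slopes from the loading are:
  at P: point load 87.5 at a = 6.15: Pab(L + b)/(6LEI) = 827.4/EI
  at Q: point load 87.5 at a = 6.15: Pab(L + a)/(6LEI) = 827.4/EI
  at P: triangular load, peak 31: 7w₀L³/(360EI) = 1122/EI
  at Q: triangular load, peak 31: w₀L³/(45EI) = 1282/EI
  θ_P0 = 1949/EI,  θ_Q0 = 2109/EI
Flexibility coefficients: a unit moment at one end gives L/(3EI) there and L/(6EI) at the far end, so f₁₁ = f₂₂ = 4.1/EI and f₁₂ = f₂₁ = 2.05/EI.
Compatibility — zero rotation at each built-in end:
  4.1 M_P + 2.05 M_Q = 1949
  2.05 M_P + 4.1 M_Q = 2109
Solving the pair gives M_P = 290.9 kN·m and M_Q = 369 kN·m (hogging).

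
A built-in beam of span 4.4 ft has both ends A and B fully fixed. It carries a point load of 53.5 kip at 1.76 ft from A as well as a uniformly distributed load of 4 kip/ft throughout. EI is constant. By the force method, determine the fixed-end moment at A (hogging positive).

Take the two fixed-end moments M_A, M_B as redundants; the released structure is the simple span AB.
On the primary (simply-supported) span, the end slopes from the loading are:
  at A: point load 53.5 at a = 1.76: Pab(L + b)/(6LEI) = 66.29/EI
  at B: point load 53.5 at a = 1.76: Pab(L + a)/(6LEI) = 58/EI
  at A: UDL 4: wL³/(24EI) = 14.2/EI
  at B: UDL 4: wL³/(24EI) = 14.2/EI
  θ_A0 = 80.49/EI,  θ_B0 = 72.2/EI
Flexibility coefficients: a unit moment at one end gives L/(3EI) there and L/(6EI) at the far end, so f₁₁ = f₂₂ = 1.467/EI and f₁₂ = f₂₁ = 0.7333/EI.
Compatibility — zero rotation at each built-in end:
  1.467 M_A + 0.7333 M_B = 80.49
  0.7333 M_A + 1.467 M_B = 72.2
Solving the pair gives M_A = 40.35 kip·ft and M_B = 29.05 kip·ft (hogging).

M_A = 40.35 kip·ft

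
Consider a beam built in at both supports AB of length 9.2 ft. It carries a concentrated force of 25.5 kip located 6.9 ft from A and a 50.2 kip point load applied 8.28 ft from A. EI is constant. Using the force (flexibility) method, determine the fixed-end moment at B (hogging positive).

M_B = 70.4 kip·ft

Release both end moments; the primary structure is a simply-supported span AB with redundants M_A and M_B.
Simple-span end rotations at A and B under the given loads:
  at A: point load 25.5 at a = 6.9: Pab(L + b)/(6LEI) = 84.31/EI
  at B: point load 25.5 at a = 6.9: Pab(L + a)/(6LEI) = 118/EI
  at A: point load 50.2 at a = 8.28: Pab(L + b)/(6LEI) = 70.11/EI
  at B: point load 50.2 at a = 8.28: Pab(L + a)/(6LEI) = 121.1/EI
  θ_A0 = 154.4/EI,  θ_B0 = 239.1/EI
Flexibility coefficients: a unit moment at one end gives L/(3EI) there and L/(6EI) at the far end, so f₁₁ = f₂₂ = 3.067/EI and f₁₂ = f₂₁ = 1.533/EI.
Compatibility — zero rotation at each built-in end:
  3.067 M_A + 1.533 M_B = 154.4
  1.533 M_A + 3.067 M_B = 239.1
Solving the pair gives M_A = 15.15 kip·ft and M_B = 70.4 kip·ft (hogging).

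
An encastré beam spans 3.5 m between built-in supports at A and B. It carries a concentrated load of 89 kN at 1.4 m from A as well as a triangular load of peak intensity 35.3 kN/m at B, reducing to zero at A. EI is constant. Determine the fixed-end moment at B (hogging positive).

Take the two fixed-end moments M_A, M_B as redundants; the released structure is the simple span AB.
On the primary (simply-supported) span, the end slopes from the loading are:
  at A: point load 89 at a = 1.4: Pab(L + b)/(6LEI) = 69.78/EI
  at B: point load 89 at a = 1.4: Pab(L + a)/(6LEI) = 61.05/EI
  at A: triangular load, peak 35.3: 7w₀L³/(360EI) = 29.43/EI
  at B: triangular load, peak 35.3: w₀L³/(45EI) = 33.63/EI
  θ_A0 = 99.2/EI,  θ_B0 = 94.69/EI
Flexibility coefficients: a unit moment at one end gives L/(3EI) there and L/(6EI) at the far end, so f₁₁ = f₂₂ = 1.167/EI and f₁₂ = f₂₁ = 0.5833/EI.
Compatibility — zero rotation at each built-in end:
  1.167 M_A + 0.5833 M_B = 99.2
  0.5833 M_A + 1.167 M_B = 94.69
Solving the pair gives M_A = 59.27 kN·m and M_B = 51.53 kN·m (hogging).

M_B = 51.53 kN·m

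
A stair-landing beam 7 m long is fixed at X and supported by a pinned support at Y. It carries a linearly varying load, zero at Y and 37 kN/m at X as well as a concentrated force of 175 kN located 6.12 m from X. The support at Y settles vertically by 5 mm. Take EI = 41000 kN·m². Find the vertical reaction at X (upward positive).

R_X = 138.2 kN

Choose R_Y as the redundant. The primary structure is the cantilever fixed at X.
Downward deflection at the released point Y due to the loads:
  triangular load, peak 37 at the fixed end: w₀L⁴/(30EI) = 2961/EI
  point load 175 at a = 6.12: Pa²(3L − a)/(6EI) = 16255/EI
  δ_0 = 19216/EI
Flexibility coefficient — unit upward force at Y: δ_{YY} = L³/(3EI) = 114.3/EI.
With EI = 41000 kN·m²: δ_0 = 0.46869 m and δ_{YY} = 0.002789 m/kN.
Compatibility — the beam at Y must follow the support down by 0.005 m: δ_0 − R_Y·δ_{YY} = 0.005, so R_Y = (0.46869 − 0.005)/0.002789 = 166.3 kN.
Vertical equilibrium: R_X = ΣP − R_Y = 304.5 − 166.3 = 138.2 kN.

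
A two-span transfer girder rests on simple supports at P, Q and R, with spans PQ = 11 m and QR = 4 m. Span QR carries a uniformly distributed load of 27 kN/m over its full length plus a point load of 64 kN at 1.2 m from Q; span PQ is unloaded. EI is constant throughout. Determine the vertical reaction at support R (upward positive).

R_R = 66.55 kN

Release continuity at Q by inserting a hinge; the redundant is the internal moment M_Q. The primary structure is two simply-supported spans PQ and QR.
End slopes at the hinge Q, treating each span as simply supported:
  span QR: UDL 27: wL³/(24EI) = 72/EI
  span QR: point load 64 at a = 1.2: Pab(L + b)/(6LEI) = 60.93/EI
  relative rotation θ_0 = (0 + 132.9)/EI = 132.9/EI
A unit hogging moment at Q produces rotation L₁/(3EI) + L₂/(3EI) = 5/EI.
Compatibility: M_Q·(L₁+L₂)/(3EI) = θ_0, giving M_Q = 26.59 kN·m (hogging).
Span QR, ΣM about R: R_Q^{QR}·4 = 395.2 + 26.59, so R_Q^{QR} = 105.4 kN and R_R = 172 − 105.4 = 66.55 kN.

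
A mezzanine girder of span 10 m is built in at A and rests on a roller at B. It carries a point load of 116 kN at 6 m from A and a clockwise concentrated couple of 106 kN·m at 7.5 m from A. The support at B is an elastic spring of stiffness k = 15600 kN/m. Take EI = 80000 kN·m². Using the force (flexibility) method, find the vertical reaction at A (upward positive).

R_A = 51.97 kN

Take the reaction at B as the redundant and release it; the primary structure is a cantilever fixed at A.
Downward deflection at the released point B due to the loads:
  point load 116 at a = 6: Pa²(3L − a)/(6EI) = 16704/EI
  clockwise couple 106 at a = 7.5: M₀a(2L − a)/(2EI) = 4969/EI
  δ_0 = 21673/EI
Tip deflection under a unit load at B: L³/(3EI) = 333.3/EI.
With EI = 80000 kN·m²: δ_0 = 0.27091 m and δ_{BB} = 0.004167 m/kN.
Compatibility — the spring shortens by R_B/k under the reaction it provides: δ_0 − R_B·δ_{BB} = R_B/k. With 1/k = 0.000064 m/kN, R_B = δ_0 / (δ_{BB} + 1/k) = 0.27091 / (0.004167 + 0.000064) = 64.03 kN.
Vertical equilibrium: R_A = ΣP − R_B = 116 − 64.03 = 51.97 kN.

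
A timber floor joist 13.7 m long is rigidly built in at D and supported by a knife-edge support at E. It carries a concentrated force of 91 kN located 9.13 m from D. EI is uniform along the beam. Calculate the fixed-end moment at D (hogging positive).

Choose R_E as the redundant. The primary structure is the cantilever fixed at D.
Primary-structure tip deflection at E by superposition:
  point load 91 at a = 9.13: Pa²(3L − a)/(6EI) = 40418/EI
Flexibility coefficient — unit upward force at E: δ_{EE} = L³/(3EI) = 857.1/EI.
Compatibility at E: δ_0 − R_E·δ_{EE} = 0, so R_E = 40418/857.1 = 47.16 kN.
Moment equilibrium about D: M_D = Σ(load moments about D) − R_E·L = 830.8 − 47.16×13.7 = 184.8 kN·m.

M_D = 184.8 kN·m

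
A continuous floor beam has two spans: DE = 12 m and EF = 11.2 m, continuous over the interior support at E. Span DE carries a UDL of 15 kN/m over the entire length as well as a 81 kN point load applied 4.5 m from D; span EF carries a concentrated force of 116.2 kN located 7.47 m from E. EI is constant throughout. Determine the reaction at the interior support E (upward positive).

R_E = 213.2 kN

Take M_E as the redundant. Released structure: two simple spans DE and EF with a hinge at E.
Rotations at E on the released spans (each span's end-slope, ×1/EI):
  span DE: UDL 15: wL³/(24EI) = 1080/EI
  span DE: point load 81 at a = 4.5: Pab(L + a)/(6LEI) = 626.5/EI
  span EF: point load 116.2 at a = 7.47: Pab(L + b)/(6LEI) = 719.3/EI
  relative rotation θ_0 = (1706 + 719.3)/EI = 2426/EI
A unit hogging moment at E produces rotation L₁/(3EI) + L₂/(3EI) = 7.733/EI.
Slope continuity at E: θ_0 = M_E·7.733/EI, so M_E = 2426/7.733 = 313.7 kN·m (hogging).
Span DE, ΣM about D with M_E applied at E: R_E^{DE}·12 = 1444 + 313.7, so R_E^{DE} = 146.5 kN and R_D = 261 − 146.5 = 114.5 kN.
Span EF, ΣM about F: R_E^{EF}·11.2 = 433.4 + 313.7, so R_E^{EF} = 66.71 kN and R_F = 116.2 − 66.71 = 49.49 kN.
R_E = 146.5 + 66.71 = 213.2 kN.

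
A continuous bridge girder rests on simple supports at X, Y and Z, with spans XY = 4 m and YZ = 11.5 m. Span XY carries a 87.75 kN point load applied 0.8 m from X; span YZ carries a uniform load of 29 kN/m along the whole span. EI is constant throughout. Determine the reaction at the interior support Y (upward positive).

R_Y = 307.1 kN

Insert a hinge at Y; M_Y is the redundant, and each span becomes simply supported.
Discontinuity in slope at Y on the released structure — sum the simple-span end rotations:
  span XY: point load 87.75 at a = 0.8: Pab(L + a)/(6LEI) = 44.93/EI
  span YZ: UDL 29: wL³/(24EI) = 1838/EI
  relative rotation θ_0 = (44.93 + 1838)/EI = 1883/EI
A unit hogging moment at Y produces rotation L₁/(3EI) + L₂/(3EI) = 5.167/EI.
Compatibility: M_Y·(L₁+L₂)/(3EI) = θ_0, giving M_Y = 364.4 kN·m (hogging).
Span XY, ΣM about X with M_Y applied at Y: R_Y^{XY}·4 = 70.2 + 364.4, so R_Y^{XY} = 108.6 kN and R_X = 87.75 − 108.6 = -20.9 kN.
Span YZ, ΣM about Z: R_Y^{YZ}·11.5 = 1918 + 364.4, so R_Y^{YZ} = 198.4 kN and R_Z = 333.5 − 198.4 = 135.1 kN.
R_Y = 108.6 + 198.4 = 307.1 kN.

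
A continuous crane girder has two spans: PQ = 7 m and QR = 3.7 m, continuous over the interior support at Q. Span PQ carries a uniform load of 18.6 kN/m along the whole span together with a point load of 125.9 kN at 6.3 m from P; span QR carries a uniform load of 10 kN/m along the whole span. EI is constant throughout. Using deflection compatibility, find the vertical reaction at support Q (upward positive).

R_Q = 250.5 kN

Release continuity at Q by inserting a hinge; the redundant is the internal moment M_Q. The primary structure is two simply-supported spans PQ and QR.
End slopes at the hinge Q, treating each span as simply supported:
  span PQ: UDL 18.6: wL³/(24EI) = 265.8/EI
  span PQ: point load 125.9 at a = 6.3: Pab(L + a)/(6LEI) = 175.8/EI
  span QR: UDL 10: wL³/(24EI) = 21.11/EI
  relative rotation θ_0 = (441.6 + 21.11)/EI = 462.7/EI
A unit hogging moment at Q produces rotation L₁/(3EI) + L₂/(3EI) = 3.567/EI.
Compatibility: M_Q·(L₁+L₂)/(3EI) = θ_0, giving M_Q = 129.7 kN·m (hogging).
Span PQ, ΣM about P with M_Q applied at Q: R_Q^{PQ}·7 = 1249 + 129.7, so R_Q^{PQ} = 196.9 kN and R_P = 256.1 − 196.9 = 59.16 kN.
Span QR, ΣM about R: R_Q^{QR}·3.7 = 68.45 + 129.7, so R_Q^{QR} = 53.57 kN and R_R = 37 − 53.57 = -16.57 kN.
R_Q = 196.9 + 53.57 = 250.5 kN.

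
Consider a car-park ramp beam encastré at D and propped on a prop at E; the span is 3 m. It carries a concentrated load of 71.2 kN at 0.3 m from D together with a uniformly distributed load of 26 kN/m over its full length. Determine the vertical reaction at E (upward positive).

Release the roller at E. Primary structure: cantilever fixed at D.
Deflection at E on the released cantilever, summing each load's contribution:
  point load 71.2 at a = 0.3: Pa²(3L − a)/(6EI) = 9.292/EI
  UDL 26: wL⁴/(8EI) = 263.2/EI
  δ_0 = 272.5/EI
Flexibility coefficient — unit upward force at E: δ_{EE} = L³/(3EI) = 9/EI.
The prop prevents deflection at E: R_E = δ_0/δ_{EE} = 272.5/9 = 30.28 kN.

R_E = 30.28 kN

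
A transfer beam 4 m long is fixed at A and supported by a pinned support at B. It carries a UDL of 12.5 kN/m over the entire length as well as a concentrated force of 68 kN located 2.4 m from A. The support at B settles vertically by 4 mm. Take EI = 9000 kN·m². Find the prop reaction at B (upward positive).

Take the reaction at B as the redundant and release it; the primary structure is a cantilever fixed at A.
Free-end deflection of the primary structure under the applied loading (downward +):
  UDL 12.5: wL⁴/(8EI) = 400/EI
  point load 68 at a = 2.4: Pa²(3L − a)/(6EI) = 626.7/EI
  δ_0 = 1027/EI
Flexibility coefficient — unit upward force at B: δ_{BB} = L³/(3EI) = 21.33/EI.
With EI = 9000 kN·m²: δ_0 = 0.11408 m and δ_{BB} = 0.00237 m/kN.
Compatibility — the beam at B must follow the support down by 0.004 m: δ_0 − R_B·δ_{BB} = 0.004, so R_B = (0.11408 − 0.004)/0.00237 = 46.44 kN.

R_B = 46.44 kN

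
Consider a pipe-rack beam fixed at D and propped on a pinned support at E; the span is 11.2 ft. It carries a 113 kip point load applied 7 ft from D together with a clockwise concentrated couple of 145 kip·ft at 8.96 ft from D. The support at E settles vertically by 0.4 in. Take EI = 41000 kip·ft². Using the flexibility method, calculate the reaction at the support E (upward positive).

Choose R_E as the redundant. The primary structure is the cantilever fixed at D.
Downward deflection at the released point E due to the loads:
  point load 113 at a = 7: Pa²(3L − a)/(6EI) = 24547/EI
  clockwise couple 145 at a = 8.96: M₀a(2L − a)/(2EI) = 8731/EI
  δ_0 = 33278/EI
Flexibility coefficient — unit upward force at E: δ_{EE} = L³/(3EI) = 468.3/EI.
With EI = 41000 kip·ft²: δ_0 = 0.81166 ft and δ_{EE} = 0.011422 ft/kip.
Compatibility — the beam at E must follow the support down by 0.03333 ft: δ_0 − R_E·δ_{EE} = 0.03333, so R_E = (0.81166 − 0.03333)/0.011422 = 68.14 kip.

R_E = 68.14 kip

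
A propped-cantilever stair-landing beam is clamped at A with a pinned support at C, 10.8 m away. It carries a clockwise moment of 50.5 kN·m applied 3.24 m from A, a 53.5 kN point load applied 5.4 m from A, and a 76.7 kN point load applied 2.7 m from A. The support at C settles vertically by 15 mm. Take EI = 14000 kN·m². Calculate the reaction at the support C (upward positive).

R_C = 26.39 kN

Choose R_C as the redundant. The primary structure is the cantilever fixed at A.
Free-end deflection of the primary structure under the applied loading (downward +):
  clockwise couple 50.5 at a = 3.24: M₀a(2L − a)/(2EI) = 1502/EI
  point load 53.5 at a = 5.4: Pa²(3L − a)/(6EI) = 7020/EI
  point load 76.7 at a = 2.7: Pa²(3L − a)/(6EI) = 2768/EI
  δ_0 = 11290/EI
Tip deflection under a unit load at C: L³/(3EI) = 419.9/EI.
With EI = 14000 kN·m²: δ_0 = 0.80643 m and δ_{CC} = 0.029993 m/kN.
Compatibility — the beam at C must follow the support down by 0.015 m: δ_0 − R_C·δ_{CC} = 0.015, so R_C = (0.80643 − 0.015)/0.029993 = 26.39 kN.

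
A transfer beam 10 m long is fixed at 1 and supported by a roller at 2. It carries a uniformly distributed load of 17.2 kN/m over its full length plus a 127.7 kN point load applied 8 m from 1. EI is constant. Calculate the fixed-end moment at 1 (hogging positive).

M_1 = 337.6 kN·m

Choose R_2 as the redundant. The primary structure is the cantilever fixed at 1.
Downward deflection at the released point 2 due to the loads:
  UDL 17.2: wL⁴/(8EI) = 21500/EI
  point load 127.7 at a = 8: Pa²(3L − a)/(6EI) = 29967/EI
  δ_0 = 51467/EI
Tip deflection under a unit load at 2: L³/(3EI) = 333.3/EI.
The prop prevents deflection at 2: R_2 = δ_0/δ_{22} = 51467/333.3 = 154.4 kN.
Moment equilibrium about 1: M_1 = Σ(load moments about 1) − R_2·L = 1882 − 154.4×10 = 337.6 kN·m.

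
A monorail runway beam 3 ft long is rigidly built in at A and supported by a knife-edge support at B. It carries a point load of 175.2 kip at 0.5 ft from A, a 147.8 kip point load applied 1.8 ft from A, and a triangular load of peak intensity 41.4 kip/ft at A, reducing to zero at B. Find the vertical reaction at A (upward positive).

R_A = 301.9 kip

Choose R_B as the redundant. The primary structure is the cantilever fixed at A.
Downward deflection at the released point B due to the loads:
  point load 175.2 at a = 0.5: Pa²(3L − a)/(6EI) = 62.05/EI
  point load 147.8 at a = 1.8: Pa²(3L − a)/(6EI) = 574.6/EI
  triangular load, peak 41.4 at the fixed end: w₀L⁴/(30EI) = 111.8/EI
  δ_0 = 748.5/EI
Flexibility coefficient — unit upward force at B: δ_{BB} = L³/(3EI) = 9/EI.
Compatibility at B: δ_0 − R_B·δ_{BB} = 0, so R_B = 748.5/9 = 83.16 kip.
Vertical equilibrium: R_A = ΣP − R_B = 385.1 − 83.16 = 301.9 kip.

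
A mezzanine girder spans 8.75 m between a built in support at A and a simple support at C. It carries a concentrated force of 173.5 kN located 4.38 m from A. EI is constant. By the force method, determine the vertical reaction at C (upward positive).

R_C = 54.33 kN

Release the roller at C. Primary structure: cantilever fixed at A.
Primary-structure tip deflection at C by superposition:
  point load 173.5 at a = 4.38: Pa²(3L − a)/(6EI) = 12132/EI
Tip deflection under a unit load at C: L³/(3EI) = 223.3/EI.
Compatibility at C: δ_0 − R_C·δ_{CC} = 0, so R_C = 12132/223.3 = 54.33 kN.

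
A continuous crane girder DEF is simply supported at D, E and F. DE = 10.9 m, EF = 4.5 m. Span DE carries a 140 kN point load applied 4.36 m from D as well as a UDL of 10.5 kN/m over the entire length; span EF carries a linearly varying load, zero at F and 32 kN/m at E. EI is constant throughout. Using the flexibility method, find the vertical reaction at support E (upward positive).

R_E = 256.8 kN

Insert a hinge at E; M_E is the redundant, and each span becomes simply supported.
Rotations at E on the released spans (each span's end-slope, ×1/EI):
  span DE: point load 140 at a = 4.36: Pab(L + a)/(6LEI) = 931.5/EI
  span DE: UDL 10.5: wL³/(24EI) = 566.6/EI
  span EF: triangular load, peak 32: w₀L³/(45EI) = 64.8/EI
  relative rotation θ_0 = (1498 + 64.8)/EI = 1563/EI
A unit hogging moment at E produces rotation L₁/(3EI) + L₂/(3EI) = 5.133/EI.
Compatibility: M_E·(L₁+L₂)/(3EI) = θ_0, giving M_E = 304.5 kN·m (hogging).
Span DE, ΣM about D with M_E applied at E: R_E^{DE}·10.9 = 1234 + 304.5, so R_E^{DE} = 141.2 kN and R_D = 254.4 − 141.2 = 113.3 kN.
Span EF, ΣM about F: R_E^{EF}·4.5 = 216 + 304.5, so R_E^{EF} = 115.7 kN and R_F = 72 − 115.7 = -43.66 kN.
R_E = 141.2 + 115.7 = 256.8 kN.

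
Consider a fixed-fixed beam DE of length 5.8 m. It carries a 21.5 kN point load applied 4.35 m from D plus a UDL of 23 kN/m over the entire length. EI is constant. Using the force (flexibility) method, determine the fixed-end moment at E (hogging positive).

M_E = 82.01 kN·m

Release both end moments; the primary structure is a simply-supported span DE with redundants M_D and M_E.
End rotations of the released simple span under the applied load (×1/EI):
  at D: point load 21.5 at a = 4.35: Pab(L + b)/(6LEI) = 28.25/EI
  at E: point load 21.5 at a = 4.35: Pab(L + a)/(6LEI) = 39.55/EI
  at D: UDL 23: wL³/(24EI) = 187/EI
  at E: UDL 23: wL³/(24EI) = 187/EI
  θ_D0 = 215.2/EI,  θ_E0 = 226.5/EI
Flexibility coefficients: a unit moment at one end gives L/(3EI) there and L/(6EI) at the far end, so f₁₁ = f₂₂ = 1.933/EI and f₁₂ = f₂₁ = 0.9667/EI.
Compatibility — zero rotation at each built-in end:
  1.933 M_D + 0.9667 M_E = 215.2
  0.9667 M_D + 1.933 M_E = 226.5
Solving the pair gives M_D = 70.32 kN·m and M_E = 82.01 kN·m (hogging).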